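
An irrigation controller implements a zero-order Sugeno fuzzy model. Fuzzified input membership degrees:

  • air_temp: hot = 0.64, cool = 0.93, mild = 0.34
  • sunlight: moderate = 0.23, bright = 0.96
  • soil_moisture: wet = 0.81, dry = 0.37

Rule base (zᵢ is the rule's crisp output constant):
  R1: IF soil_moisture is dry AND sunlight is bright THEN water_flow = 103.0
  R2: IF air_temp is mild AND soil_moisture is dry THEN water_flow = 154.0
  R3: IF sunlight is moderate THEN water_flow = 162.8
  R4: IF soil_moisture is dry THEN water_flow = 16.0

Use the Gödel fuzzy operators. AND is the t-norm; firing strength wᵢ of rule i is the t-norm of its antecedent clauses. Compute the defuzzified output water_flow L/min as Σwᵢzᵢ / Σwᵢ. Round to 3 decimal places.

102.163

R1 (z=103.0): dry=0.37, bright=0.96; AND[min(a, b)] → w = 0.37
R2 (z=154.0): mild=0.34, dry=0.37; AND[min(a, b)] → w = 0.34
R3 (z=162.8): moderate=0.23 → w = 0.23
R4 (z=16.0): dry=0.37 → w = 0.37
Weighted average = (0.37·103.0 + 0.34·154.0 + 0.23·162.8 + 0.37·16.0) / (0.37 + 0.34 + 0.23 + 0.37)
  = 133.8340 / 1.3100 = 102.163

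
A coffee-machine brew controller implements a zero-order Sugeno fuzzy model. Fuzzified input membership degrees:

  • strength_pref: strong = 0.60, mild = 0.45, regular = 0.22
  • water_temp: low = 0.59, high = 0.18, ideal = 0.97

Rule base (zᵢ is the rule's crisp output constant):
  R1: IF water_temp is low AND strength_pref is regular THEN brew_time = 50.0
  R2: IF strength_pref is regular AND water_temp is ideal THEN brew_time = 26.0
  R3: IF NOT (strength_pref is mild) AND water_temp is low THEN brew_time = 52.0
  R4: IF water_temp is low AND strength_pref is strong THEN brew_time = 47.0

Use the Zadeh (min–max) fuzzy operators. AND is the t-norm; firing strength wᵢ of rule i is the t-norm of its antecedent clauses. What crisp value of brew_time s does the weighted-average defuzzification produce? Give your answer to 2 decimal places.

R1 (z=50.0): low=0.59, regular=0.22; AND[min(a, b)] → w = 0.22
R2 (z=26.0): regular=0.22, ideal=0.97; AND[min(a, b)] → w = 0.22
R3 (z=52.0): ¬mild=1−0.45=0.55, low=0.59; AND[min(a, b)] → w = 0.55
R4 (z=47.0): low=0.59, strong=0.60; AND[min(a, b)] → w = 0.59
Weighted average = (0.22·50.0 + 0.22·26.0 + 0.55·52.0 + 0.59·47.0) / (0.22 + 0.22 + 0.55 + 0.59)
  = 73.0500 / 1.5800 = 46.23

46.23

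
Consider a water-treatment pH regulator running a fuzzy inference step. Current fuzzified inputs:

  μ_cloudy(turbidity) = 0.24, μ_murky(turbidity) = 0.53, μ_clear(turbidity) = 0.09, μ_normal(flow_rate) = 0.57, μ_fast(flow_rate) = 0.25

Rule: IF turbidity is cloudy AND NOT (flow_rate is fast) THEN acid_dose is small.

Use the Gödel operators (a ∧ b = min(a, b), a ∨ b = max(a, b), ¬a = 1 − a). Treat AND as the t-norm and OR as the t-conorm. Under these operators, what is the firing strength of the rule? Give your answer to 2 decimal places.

firing strength: cloudy=0.24, ¬fast=1−0.25=0.75; AND[min(a, b)] → w = 0.24

0.24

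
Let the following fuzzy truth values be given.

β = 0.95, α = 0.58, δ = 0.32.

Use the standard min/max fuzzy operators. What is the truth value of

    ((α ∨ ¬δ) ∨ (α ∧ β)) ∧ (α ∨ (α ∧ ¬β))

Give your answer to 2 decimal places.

0.58

¬δ = 1 − 0.32 = 0.68
α ∨ ¬δ = max(a, b) on (0.58, 0.68) = 0.68
α ∧ β = min(a, b) on (0.58, 0.95) = 0.58
(α ∨ ¬δ) ∨ (α ∧ β) = max(a, b) on (0.68, 0.58) = 0.68
¬β = 1 − 0.95 = 0.05
α ∧ ¬β = min(a, b) on (0.58, 0.05) = 0.05
α ∨ (α ∧ ¬β) = max(a, b) on (0.58, 0.05) = 0.58
((α ∨ ¬δ) ∨ (α ∧ β)) ∧ (α ∨ (α ∧ ¬β)) = min(a, b) on (0.68, 0.58) = 0.58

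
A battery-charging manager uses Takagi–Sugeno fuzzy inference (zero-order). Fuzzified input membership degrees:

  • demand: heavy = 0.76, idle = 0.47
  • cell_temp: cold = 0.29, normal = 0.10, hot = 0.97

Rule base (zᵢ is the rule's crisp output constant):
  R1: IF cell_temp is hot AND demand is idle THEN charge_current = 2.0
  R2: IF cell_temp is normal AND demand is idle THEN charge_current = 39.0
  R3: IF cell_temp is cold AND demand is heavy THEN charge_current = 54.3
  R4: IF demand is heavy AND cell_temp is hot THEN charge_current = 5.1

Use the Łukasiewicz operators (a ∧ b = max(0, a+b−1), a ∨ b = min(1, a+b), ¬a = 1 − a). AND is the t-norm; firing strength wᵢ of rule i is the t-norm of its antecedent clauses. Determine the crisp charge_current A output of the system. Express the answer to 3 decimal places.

R1 (z=2.0): hot=0.97, idle=0.47; AND[max(0, a+b−1)] → w = 0.44
R2 (z=39.0): normal=0.10, idle=0.47; AND[max(0, a+b−1)] → w = 0.00
R3 (z=54.3): cold=0.29, heavy=0.76; AND[max(0, a+b−1)] → w = 0.05
R4 (z=5.1): heavy=0.76, hot=0.97; AND[max(0, a+b−1)] → w = 0.73
Weighted average = (0.44·2.0 + 0.00·39.0 + 0.05·54.3 + 0.73·5.1) / (0.44 + 0.00 + 0.05 + 0.73)
  = 7.3180 / 1.2200 = 5.998

5.998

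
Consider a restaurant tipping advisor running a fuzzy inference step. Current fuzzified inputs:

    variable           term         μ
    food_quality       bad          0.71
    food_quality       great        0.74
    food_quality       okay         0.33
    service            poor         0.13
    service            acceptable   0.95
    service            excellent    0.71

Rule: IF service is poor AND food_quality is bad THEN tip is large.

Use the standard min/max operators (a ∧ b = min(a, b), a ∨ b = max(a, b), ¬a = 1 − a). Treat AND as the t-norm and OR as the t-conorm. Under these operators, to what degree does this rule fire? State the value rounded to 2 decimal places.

0.13

firing strength: poor=0.13, bad=0.71; AND[min(a, b)] → w = 0.13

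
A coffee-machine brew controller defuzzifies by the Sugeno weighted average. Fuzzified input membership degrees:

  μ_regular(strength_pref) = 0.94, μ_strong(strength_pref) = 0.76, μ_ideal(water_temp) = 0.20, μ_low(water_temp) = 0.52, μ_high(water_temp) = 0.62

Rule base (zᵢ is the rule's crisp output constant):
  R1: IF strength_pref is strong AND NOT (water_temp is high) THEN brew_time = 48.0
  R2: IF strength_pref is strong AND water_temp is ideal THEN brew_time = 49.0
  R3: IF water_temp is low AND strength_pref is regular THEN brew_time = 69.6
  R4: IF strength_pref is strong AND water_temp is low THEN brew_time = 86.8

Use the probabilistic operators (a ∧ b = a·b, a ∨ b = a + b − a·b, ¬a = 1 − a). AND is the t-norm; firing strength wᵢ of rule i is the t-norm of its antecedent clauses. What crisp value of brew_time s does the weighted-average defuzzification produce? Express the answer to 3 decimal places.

67.659

R1 (z=48.0): strong=0.76, ¬high=1−0.62=0.38; AND[a·b] → w = 0.2888
R2 (z=49.0): strong=0.76, ideal=0.20; AND[a·b] → w = 0.1520
R3 (z=69.6): low=0.52, regular=0.94; AND[a·b] → w = 0.4888
R4 (z=86.8): strong=0.76, low=0.52; AND[a·b] → w = 0.3952
Weighted average = (0.2888·48.0 + 0.1520·49.0 + 0.4888·69.6 + 0.3952·86.8) / (0.2888 + 0.1520 + 0.4888 + 0.3952)
  = 89.6342 / 1.3248 = 67.659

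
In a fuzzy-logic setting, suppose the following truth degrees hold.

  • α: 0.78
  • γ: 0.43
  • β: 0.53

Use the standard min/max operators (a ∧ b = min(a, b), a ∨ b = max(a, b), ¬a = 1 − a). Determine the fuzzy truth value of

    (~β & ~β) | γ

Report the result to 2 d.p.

~β = 1 − 0.53 = 0.47
~β = 1 − 0.53 = 0.47
~β & ~β = min(a, b) on (0.47, 0.47) = 0.47
(~β & ~β) | γ = max(a, b) on (0.47, 0.43) = 0.47

0.47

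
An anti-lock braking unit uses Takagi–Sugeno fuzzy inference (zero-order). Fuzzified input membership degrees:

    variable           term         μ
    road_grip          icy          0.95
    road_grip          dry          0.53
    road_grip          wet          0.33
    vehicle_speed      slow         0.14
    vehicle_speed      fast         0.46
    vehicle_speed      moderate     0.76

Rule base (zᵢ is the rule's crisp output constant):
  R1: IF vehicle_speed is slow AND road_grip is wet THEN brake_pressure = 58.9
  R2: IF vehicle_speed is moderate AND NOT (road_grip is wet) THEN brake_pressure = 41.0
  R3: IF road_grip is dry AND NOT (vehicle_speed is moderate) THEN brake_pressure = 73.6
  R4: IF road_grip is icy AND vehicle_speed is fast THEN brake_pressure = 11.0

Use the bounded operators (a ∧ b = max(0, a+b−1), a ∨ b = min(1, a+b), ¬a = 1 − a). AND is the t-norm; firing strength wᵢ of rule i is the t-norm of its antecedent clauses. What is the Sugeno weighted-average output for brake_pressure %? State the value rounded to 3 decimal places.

26.357

R1 (z=58.9): slow=0.14, wet=0.33; AND[max(0, a+b−1)] → w = 0.00
R2 (z=41.0): moderate=0.76, ¬wet=1−0.33=0.67; AND[max(0, a+b−1)] → w = 0.43
R3 (z=73.6): dry=0.53, ¬moderate=1−0.76=0.24; AND[max(0, a+b−1)] → w = 0.00
R4 (z=11.0): icy=0.95, fast=0.46; AND[max(0, a+b−1)] → w = 0.41
Weighted average = (0.00·58.9 + 0.43·41.0 + 0.00·73.6 + 0.41·11.0) / (0.00 + 0.43 + 0.00 + 0.41)
  = 22.1400 / 0.8400 = 26.357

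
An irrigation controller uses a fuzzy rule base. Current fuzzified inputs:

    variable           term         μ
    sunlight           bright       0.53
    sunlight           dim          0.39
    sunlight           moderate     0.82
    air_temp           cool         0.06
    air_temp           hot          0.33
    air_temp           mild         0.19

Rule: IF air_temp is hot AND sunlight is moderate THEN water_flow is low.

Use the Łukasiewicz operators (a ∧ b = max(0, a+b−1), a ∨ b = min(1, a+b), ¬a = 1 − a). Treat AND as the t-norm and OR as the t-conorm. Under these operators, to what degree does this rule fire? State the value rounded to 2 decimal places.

firing strength: hot=0.33, moderate=0.82; AND[max(0, a+b−1)] → w = 0.15

0.15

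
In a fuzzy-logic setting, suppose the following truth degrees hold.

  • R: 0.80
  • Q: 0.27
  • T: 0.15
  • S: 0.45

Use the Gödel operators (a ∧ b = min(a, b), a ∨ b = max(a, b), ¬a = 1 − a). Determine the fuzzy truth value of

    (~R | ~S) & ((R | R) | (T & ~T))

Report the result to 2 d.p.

0.55

~R = 1 − 0.80 = 0.20
~S = 1 − 0.45 = 0.55
~R | ~S = max(a, b) on (0.20, 0.55) = 0.55
R | R = max(a, b) on (0.80, 0.80) = 0.80
~T = 1 − 0.15 = 0.85
T & ~T = min(a, b) on (0.15, 0.85) = 0.15
(R | R) | (T & ~T) = max(a, b) on (0.80, 0.15) = 0.80
(~R | ~S) & ((R | R) | (T & ~T)) = min(a, b) on (0.55, 0.80) = 0.55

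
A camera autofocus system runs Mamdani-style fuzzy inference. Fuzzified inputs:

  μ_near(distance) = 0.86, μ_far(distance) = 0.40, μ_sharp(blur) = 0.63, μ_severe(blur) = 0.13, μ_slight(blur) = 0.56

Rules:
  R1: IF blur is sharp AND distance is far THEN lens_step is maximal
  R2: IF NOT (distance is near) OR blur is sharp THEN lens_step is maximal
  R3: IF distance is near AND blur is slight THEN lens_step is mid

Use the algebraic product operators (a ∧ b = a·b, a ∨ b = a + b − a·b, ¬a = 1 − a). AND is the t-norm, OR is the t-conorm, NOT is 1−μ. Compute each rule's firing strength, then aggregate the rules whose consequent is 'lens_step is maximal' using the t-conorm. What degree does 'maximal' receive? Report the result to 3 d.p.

0.762

R1: sharp=0.63, far=0.40; AND[a·b] → w = 0.2520
R2: ¬near=1−0.86=0.14, sharp=0.63; OR[a + b − a·b] → w = 0.6818
R3: near=0.86, slight=0.56; AND[a·b] → w = 0.4816
Rules with consequent 'maximal': {R1, R2} → strengths 0.2520, 0.6818
Aggregate via t-conorm [a + b − a·b]: 0.7620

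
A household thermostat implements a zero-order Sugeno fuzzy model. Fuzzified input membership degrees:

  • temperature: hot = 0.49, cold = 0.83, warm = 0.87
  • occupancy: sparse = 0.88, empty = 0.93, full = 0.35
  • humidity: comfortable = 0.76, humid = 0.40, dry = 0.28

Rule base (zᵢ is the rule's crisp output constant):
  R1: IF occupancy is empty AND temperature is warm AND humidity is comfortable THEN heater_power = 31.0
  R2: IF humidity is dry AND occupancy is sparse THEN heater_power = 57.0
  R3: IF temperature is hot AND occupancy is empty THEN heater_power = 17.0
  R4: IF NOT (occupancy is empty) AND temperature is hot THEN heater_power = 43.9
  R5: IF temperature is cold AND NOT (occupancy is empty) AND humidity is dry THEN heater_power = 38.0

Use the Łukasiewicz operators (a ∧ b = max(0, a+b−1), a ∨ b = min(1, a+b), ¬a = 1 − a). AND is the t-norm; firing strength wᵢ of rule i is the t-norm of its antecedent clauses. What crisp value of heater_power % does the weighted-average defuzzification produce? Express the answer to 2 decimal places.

R1 (z=31.0): empty=0.93, warm=0.87, comfortable=0.76; AND[max(0, a+b−1)] → w = 0.56
R2 (z=57.0): dry=0.28, sparse=0.88; AND[max(0, a+b−1)] → w = 0.16
R3 (z=17.0): hot=0.49, empty=0.93; AND[max(0, a+b−1)] → w = 0.42
R4 (z=43.9): ¬empty=1−0.93=0.07, hot=0.49; AND[max(0, a+b−1)] → w = 0.00
R5 (z=38.0): cold=0.83, ¬empty=1−0.93=0.07, dry=0.28; AND[max(0, a+b−1)] → w = 0.00
Weighted average = (0.56·31.0 + 0.16·57.0 + 0.42·17.0 + 0.00·43.9 + 0.00·38.0) / (0.56 + 0.16 + 0.42 + 0.00 + 0.00)
  = 33.6200 / 1.1400 = 29.49

29.49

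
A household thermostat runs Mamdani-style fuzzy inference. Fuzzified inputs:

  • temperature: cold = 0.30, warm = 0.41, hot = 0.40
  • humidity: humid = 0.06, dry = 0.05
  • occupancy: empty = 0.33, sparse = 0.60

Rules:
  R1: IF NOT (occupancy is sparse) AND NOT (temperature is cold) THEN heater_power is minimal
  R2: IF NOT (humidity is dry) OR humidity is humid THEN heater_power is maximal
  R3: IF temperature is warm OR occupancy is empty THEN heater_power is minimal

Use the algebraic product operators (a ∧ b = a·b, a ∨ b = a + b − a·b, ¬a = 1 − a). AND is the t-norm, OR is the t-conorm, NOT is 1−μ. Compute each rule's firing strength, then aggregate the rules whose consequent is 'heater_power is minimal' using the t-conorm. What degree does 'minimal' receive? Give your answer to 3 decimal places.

0.715

R1: ¬sparse=1−0.60=0.40, ¬cold=1−0.30=0.70; AND[a·b] → w = 0.2800
R2: ¬dry=1−0.05=0.95, humid=0.06; OR[a + b − a·b] → w = 0.9530
R3: warm=0.41, empty=0.33; OR[a + b − a·b] → w = 0.6047
Rules with consequent 'minimal': {R1, R3} → strengths 0.2800, 0.6047
Aggregate via t-conorm [a + b − a·b]: 0.7154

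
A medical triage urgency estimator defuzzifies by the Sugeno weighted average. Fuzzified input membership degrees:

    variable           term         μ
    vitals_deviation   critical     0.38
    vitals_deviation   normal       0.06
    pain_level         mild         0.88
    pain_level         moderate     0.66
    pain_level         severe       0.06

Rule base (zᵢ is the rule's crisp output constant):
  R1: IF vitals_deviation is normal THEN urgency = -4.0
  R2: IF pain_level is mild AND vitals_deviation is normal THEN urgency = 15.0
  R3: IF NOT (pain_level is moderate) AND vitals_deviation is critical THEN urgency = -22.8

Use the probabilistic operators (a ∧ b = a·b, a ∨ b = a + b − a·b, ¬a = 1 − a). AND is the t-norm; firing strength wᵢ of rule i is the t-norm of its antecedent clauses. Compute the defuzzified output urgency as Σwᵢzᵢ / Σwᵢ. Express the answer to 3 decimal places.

-9.892

R1 (z=-4.0): normal=0.06 → w = 0.0600
R2 (z=15.0): mild=0.88, normal=0.06; AND[a·b] → w = 0.0528
R3 (z=-22.8): ¬moderate=1−0.66=0.34, critical=0.38; AND[a·b] → w = 0.1292
Weighted average = (0.0600·-4.0 + 0.0528·15.0 + 0.1292·-22.8) / (0.0600 + 0.0528 + 0.1292)
  = -2.3938 / 0.2420 = -9.892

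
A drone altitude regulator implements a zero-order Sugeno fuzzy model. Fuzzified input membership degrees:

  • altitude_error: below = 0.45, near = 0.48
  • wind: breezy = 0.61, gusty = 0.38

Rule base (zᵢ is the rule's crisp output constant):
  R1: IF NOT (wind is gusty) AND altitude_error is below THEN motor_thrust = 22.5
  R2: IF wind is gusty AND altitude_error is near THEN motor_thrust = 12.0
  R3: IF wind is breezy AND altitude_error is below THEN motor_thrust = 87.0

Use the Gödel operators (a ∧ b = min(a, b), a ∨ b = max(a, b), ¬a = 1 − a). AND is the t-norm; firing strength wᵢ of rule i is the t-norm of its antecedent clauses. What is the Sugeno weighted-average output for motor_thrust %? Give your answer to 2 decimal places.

R1 (z=22.5): ¬gusty=1−0.38=0.62, below=0.45; AND[min(a, b)] → w = 0.45
R2 (z=12.0): gusty=0.38, near=0.48; AND[min(a, b)] → w = 0.38
R3 (z=87.0): breezy=0.61, below=0.45; AND[min(a, b)] → w = 0.45
Weighted average = (0.45·22.5 + 0.38·12.0 + 0.45·87.0) / (0.45 + 0.38 + 0.45)
  = 53.8350 / 1.2800 = 42.06

42.06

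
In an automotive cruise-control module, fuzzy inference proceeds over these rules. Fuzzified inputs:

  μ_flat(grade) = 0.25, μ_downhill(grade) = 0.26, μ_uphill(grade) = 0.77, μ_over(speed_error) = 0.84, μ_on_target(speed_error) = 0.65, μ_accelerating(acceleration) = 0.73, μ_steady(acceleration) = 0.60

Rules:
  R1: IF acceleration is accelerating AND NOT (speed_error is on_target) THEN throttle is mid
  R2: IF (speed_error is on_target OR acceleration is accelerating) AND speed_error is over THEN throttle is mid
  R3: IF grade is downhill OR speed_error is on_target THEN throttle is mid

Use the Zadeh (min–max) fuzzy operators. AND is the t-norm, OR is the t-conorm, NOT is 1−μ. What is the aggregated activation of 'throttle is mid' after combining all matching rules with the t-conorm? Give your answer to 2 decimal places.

0.73

R1: accelerating=0.73, ¬on_target=1−0.65=0.35; AND[min(a, b)] → w = 0.35
R2: (on_target=0.65 OR accelerating=0.73) = 0.73; AND[min(a, b)] with over=0.84 → w = 0.73
R3: downhill=0.26, on_target=0.65; OR[max(a, b)] → w = 0.65
Rules with consequent 'mid': {R1, R2, R3} → strengths 0.35, 0.73, 0.65
Aggregate via t-conorm [max(a, b)]: 0.73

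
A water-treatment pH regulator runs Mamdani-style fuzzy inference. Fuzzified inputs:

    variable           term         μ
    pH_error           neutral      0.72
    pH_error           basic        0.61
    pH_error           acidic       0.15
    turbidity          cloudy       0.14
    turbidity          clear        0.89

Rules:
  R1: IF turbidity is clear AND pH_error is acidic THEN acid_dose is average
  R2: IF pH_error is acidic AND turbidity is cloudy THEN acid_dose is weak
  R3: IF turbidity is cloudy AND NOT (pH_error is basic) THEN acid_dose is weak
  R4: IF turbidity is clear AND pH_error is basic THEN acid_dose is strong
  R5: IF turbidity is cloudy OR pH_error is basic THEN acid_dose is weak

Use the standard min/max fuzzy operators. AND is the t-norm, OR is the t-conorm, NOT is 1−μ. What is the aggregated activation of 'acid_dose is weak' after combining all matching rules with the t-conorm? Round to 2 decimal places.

0.61

R1: clear=0.89, acidic=0.15; AND[min(a, b)] → w = 0.15
R2: acidic=0.15, cloudy=0.14; AND[min(a, b)] → w = 0.14
R3: cloudy=0.14, ¬basic=1−0.61=0.39; AND[min(a, b)] → w = 0.14
R4: clear=0.89, basic=0.61; AND[min(a, b)] → w = 0.61
R5: cloudy=0.14, basic=0.61; OR[max(a, b)] → w = 0.61
Rules with consequent 'weak': {R2, R3, R5} → strengths 0.14, 0.14, 0.61
Aggregate via t-conorm [max(a, b)]: 0.61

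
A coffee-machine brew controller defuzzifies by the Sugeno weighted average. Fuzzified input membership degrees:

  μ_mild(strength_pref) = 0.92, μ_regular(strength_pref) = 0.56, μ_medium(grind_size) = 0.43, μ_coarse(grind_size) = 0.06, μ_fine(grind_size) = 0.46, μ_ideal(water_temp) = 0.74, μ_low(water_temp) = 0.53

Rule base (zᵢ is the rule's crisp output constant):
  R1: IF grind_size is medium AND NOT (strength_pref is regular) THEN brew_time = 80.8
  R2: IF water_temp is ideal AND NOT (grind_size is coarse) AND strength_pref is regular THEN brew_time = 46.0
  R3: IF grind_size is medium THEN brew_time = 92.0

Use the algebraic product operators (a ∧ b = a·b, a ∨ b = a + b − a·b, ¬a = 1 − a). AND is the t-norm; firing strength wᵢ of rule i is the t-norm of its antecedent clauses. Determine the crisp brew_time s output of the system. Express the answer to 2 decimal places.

72.14

R1 (z=80.8): medium=0.43, ¬regular=1−0.56=0.44; AND[a·b] → w = 0.1892
R2 (z=46.0): ideal=0.74, ¬coarse=1−0.06=0.94, regular=0.56; AND[a·b] → w = 0.3895
R3 (z=92.0): medium=0.43 → w = 0.4300
Weighted average = (0.1892·80.8 + 0.3895·46.0 + 0.4300·92.0) / (0.1892 + 0.3895 + 0.4300)
  = 72.7660 / 1.0087 = 72.14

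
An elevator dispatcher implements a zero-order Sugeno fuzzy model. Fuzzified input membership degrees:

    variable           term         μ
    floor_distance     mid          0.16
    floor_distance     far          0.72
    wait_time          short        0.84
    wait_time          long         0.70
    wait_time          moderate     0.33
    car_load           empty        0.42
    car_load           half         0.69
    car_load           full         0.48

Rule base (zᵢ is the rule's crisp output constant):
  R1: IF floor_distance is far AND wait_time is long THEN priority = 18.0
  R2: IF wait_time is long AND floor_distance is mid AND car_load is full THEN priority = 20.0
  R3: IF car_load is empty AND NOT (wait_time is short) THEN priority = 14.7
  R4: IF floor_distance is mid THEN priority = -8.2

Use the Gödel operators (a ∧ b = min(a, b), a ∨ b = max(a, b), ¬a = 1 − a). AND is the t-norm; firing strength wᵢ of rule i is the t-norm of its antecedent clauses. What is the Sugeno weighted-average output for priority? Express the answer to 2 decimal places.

R1 (z=18.0): far=0.72, long=0.70; AND[min(a, b)] → w = 0.70
R2 (z=20.0): long=0.70, mid=0.16, full=0.48; AND[min(a, b)] → w = 0.16
R3 (z=14.7): empty=0.42, ¬short=1−0.84=0.16; AND[min(a, b)] → w = 0.16
R4 (z=-8.2): mid=0.16 → w = 0.16
Weighted average = (0.70·18.0 + 0.16·20.0 + 0.16·14.7 + 0.16·-8.2) / (0.70 + 0.16 + 0.16 + 0.16)
  = 16.8400 / 1.1800 = 14.27

14.27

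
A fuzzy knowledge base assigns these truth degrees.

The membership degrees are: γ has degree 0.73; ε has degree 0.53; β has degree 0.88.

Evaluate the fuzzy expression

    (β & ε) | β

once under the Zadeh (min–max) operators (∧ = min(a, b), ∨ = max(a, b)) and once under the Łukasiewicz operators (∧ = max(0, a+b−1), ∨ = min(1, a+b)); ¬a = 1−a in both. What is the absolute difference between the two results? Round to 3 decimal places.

0.120

Under Zadeh (min–max):
  β & ε = min(a, b) on (0.88, 0.53) = 0.53
  (β & ε) | β = max(a, b) on (0.53, 0.88) = 0.88
  → value = 0.8800
Under Łukasiewicz:
  β & ε = max(0, a+b−1) on (0.88, 0.53) = 0.41
  (β & ε) | β = min(1, a+b) on (0.41, 0.88) = 1.00
  → value = 1.0000
|0.8800 − 1.0000| = 0.120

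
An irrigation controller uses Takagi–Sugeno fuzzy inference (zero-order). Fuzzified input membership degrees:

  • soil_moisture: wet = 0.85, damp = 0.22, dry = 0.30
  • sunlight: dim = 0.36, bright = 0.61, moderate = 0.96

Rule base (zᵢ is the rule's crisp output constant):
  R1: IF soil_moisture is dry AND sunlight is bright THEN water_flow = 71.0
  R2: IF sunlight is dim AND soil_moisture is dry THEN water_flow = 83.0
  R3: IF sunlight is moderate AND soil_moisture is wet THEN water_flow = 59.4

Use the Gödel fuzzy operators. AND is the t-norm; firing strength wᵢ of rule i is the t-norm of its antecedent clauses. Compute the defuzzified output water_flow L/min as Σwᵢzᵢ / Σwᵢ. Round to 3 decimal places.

R1 (z=71.0): dry=0.30, bright=0.61; AND[min(a, b)] → w = 0.30
R2 (z=83.0): dim=0.36, dry=0.30; AND[min(a, b)] → w = 0.30
R3 (z=59.4): moderate=0.96, wet=0.85; AND[min(a, b)] → w = 0.85
Weighted average = (0.30·71.0 + 0.30·83.0 + 0.85·59.4) / (0.30 + 0.30 + 0.85)
  = 96.6900 / 1.4500 = 66.683

66.683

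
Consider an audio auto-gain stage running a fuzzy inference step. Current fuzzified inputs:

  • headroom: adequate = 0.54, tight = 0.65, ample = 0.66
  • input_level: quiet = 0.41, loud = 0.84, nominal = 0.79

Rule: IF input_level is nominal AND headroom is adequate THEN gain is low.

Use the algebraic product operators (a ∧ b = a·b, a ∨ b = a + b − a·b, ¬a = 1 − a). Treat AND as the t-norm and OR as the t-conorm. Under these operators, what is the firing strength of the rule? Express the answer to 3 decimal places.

0.427

firing strength: nominal=0.79, adequate=0.54; AND[a·b] → w = 0.4266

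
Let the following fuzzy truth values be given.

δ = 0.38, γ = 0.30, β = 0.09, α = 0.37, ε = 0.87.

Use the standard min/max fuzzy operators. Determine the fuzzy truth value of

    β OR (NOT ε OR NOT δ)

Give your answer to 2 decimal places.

0.62

NOT ε = 1 − 0.87 = 0.13
NOT δ = 1 − 0.38 = 0.62
NOT ε OR NOT δ = max(a, b) on (0.13, 0.62) = 0.62
β OR (NOT ε OR NOT δ) = max(a, b) on (0.09, 0.62) = 0.62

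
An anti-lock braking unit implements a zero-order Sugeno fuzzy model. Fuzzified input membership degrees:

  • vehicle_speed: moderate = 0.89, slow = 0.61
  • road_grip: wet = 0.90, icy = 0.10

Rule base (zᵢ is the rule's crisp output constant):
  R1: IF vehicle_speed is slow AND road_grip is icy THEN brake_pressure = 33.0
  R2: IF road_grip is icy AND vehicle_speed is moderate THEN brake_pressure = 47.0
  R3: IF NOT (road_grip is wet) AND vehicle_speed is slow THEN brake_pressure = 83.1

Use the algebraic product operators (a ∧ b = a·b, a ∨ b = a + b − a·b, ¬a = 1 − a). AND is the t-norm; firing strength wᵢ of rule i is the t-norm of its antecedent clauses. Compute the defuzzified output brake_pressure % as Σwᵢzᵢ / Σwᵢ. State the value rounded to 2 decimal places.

R1 (z=33.0): slow=0.61, icy=0.10; AND[a·b] → w = 0.0610
R2 (z=47.0): icy=0.10, moderate=0.89; AND[a·b] → w = 0.0890
R3 (z=83.1): ¬wet=1−0.90=0.10, slow=0.61; AND[a·b] → w = 0.0610
Weighted average = (0.0610·33.0 + 0.0890·47.0 + 0.0610·83.1) / (0.0610 + 0.0890 + 0.0610)
  = 11.2651 / 0.2110 = 53.39

53.39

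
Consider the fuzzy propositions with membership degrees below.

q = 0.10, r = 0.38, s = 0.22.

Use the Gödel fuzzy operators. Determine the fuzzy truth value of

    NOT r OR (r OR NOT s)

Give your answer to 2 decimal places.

0.78

NOT r = 1 − 0.38 = 0.62
NOT s = 1 − 0.22 = 0.78
r OR NOT s = max(a, b) on (0.38, 0.78) = 0.78
NOT r OR (r OR NOT s) = max(a, b) on (0.62, 0.78) = 0.78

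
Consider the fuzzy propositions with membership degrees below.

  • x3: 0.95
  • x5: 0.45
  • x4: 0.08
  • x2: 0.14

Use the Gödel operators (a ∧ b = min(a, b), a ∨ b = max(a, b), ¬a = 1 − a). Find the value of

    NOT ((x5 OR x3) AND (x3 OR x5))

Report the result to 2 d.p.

0.05

x5 OR x3 = max(a, b) on (0.45, 0.95) = 0.95
x3 OR x5 = max(a, b) on (0.95, 0.45) = 0.95
(x5 OR x3) AND (x3 OR x5) = min(a, b) on (0.95, 0.95) = 0.95
NOT ((x5 OR x3) AND (x3 OR x5)) = 1 − 0.95 = 0.05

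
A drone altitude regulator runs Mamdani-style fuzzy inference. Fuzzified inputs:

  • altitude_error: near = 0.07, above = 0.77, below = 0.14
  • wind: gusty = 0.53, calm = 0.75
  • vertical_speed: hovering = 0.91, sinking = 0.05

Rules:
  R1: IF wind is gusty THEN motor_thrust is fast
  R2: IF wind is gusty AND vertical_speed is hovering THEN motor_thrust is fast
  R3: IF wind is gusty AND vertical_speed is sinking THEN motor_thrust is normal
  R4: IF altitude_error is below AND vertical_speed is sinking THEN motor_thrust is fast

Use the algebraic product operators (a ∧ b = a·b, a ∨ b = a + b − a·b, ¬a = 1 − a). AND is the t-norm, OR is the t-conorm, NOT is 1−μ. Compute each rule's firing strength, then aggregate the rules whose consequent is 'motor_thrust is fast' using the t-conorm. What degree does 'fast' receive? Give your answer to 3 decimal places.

0.758

R1: gusty=0.53 → w = 0.5300
R2: gusty=0.53, hovering=0.91; AND[a·b] → w = 0.4823
R3: gusty=0.53, sinking=0.05; AND[a·b] → w = 0.0265
R4: below=0.14, sinking=0.05; AND[a·b] → w = 0.0070
Rules with consequent 'fast': {R1, R2, R4} → strengths 0.5300, 0.4823, 0.0070
Aggregate via t-conorm [a + b − a·b]: 0.7584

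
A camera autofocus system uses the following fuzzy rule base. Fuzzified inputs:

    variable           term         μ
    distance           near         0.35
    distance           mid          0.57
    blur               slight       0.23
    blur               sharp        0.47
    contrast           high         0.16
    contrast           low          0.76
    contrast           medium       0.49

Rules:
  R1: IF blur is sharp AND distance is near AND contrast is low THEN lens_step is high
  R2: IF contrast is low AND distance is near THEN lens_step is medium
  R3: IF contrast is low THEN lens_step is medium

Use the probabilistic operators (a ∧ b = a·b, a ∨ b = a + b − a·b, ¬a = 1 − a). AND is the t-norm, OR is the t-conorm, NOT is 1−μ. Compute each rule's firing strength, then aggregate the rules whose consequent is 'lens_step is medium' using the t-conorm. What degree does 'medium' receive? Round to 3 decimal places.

R1: sharp=0.47, near=0.35, low=0.76; AND[a·b] → w = 0.1250
R2: low=0.76, near=0.35; AND[a·b] → w = 0.2660
R3: low=0.76 → w = 0.7600
Rules with consequent 'medium': {R2, R3} → strengths 0.2660, 0.7600
Aggregate via t-conorm [a + b − a·b]: 0.8238

0.824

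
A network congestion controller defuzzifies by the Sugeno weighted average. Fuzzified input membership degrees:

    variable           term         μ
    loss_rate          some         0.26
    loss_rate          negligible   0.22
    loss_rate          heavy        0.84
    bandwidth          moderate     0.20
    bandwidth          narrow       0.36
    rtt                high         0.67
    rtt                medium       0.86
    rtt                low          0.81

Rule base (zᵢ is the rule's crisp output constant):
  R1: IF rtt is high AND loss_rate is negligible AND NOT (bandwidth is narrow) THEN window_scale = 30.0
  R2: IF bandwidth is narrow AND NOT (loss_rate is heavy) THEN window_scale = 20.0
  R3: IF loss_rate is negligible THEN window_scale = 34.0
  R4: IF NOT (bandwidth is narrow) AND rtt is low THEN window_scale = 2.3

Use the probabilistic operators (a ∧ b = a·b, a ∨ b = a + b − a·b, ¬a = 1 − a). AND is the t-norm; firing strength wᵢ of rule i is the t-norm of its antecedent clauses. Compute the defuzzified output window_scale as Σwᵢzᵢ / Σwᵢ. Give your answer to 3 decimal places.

R1 (z=30.0): high=0.67, negligible=0.22, ¬narrow=1−0.36=0.64; AND[a·b] → w = 0.0943
R2 (z=20.0): narrow=0.36, ¬heavy=1−0.84=0.16; AND[a·b] → w = 0.0576
R3 (z=34.0): negligible=0.22 → w = 0.2200
R4 (z=2.3): ¬narrow=1−0.36=0.64, low=0.81; AND[a·b] → w = 0.5184
Weighted average = (0.0943·30.0 + 0.0576·20.0 + 0.2200·34.0 + 0.5184·2.3) / (0.0943 + 0.0576 + 0.2200 + 0.5184)
  = 12.6544 / 0.8903 = 14.213

14.213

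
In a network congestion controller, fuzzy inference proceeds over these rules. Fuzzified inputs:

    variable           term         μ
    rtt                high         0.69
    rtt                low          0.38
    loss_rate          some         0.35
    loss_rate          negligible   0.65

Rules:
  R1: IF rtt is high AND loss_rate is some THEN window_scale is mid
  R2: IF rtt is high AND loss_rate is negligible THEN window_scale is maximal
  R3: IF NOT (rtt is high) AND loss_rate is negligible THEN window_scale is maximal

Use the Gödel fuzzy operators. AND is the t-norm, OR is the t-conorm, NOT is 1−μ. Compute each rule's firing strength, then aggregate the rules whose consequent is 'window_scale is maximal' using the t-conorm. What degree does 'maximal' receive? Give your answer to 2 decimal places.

0.65

R1: high=0.69, some=0.35; AND[min(a, b)] → w = 0.35
R2: high=0.69, negligible=0.65; AND[min(a, b)] → w = 0.65
R3: ¬high=1−0.69=0.31, negligible=0.65; AND[min(a, b)] → w = 0.31
Rules with consequent 'maximal': {R2, R3} → strengths 0.65, 0.31
Aggregate via t-conorm [max(a, b)]: 0.65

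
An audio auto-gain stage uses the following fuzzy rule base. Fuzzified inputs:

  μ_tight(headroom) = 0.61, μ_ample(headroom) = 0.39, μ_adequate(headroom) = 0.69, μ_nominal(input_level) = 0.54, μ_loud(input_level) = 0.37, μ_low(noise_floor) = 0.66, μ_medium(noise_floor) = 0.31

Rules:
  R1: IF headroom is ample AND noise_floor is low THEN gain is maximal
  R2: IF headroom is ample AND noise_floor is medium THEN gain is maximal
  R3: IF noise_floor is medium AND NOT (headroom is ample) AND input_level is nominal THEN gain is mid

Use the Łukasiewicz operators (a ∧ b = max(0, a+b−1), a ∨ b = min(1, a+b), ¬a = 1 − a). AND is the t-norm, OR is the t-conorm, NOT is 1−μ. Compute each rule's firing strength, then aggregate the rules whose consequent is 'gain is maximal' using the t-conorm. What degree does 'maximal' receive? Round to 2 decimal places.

0.05

R1: ample=0.39, low=0.66; AND[max(0, a+b−1)] → w = 0.05
R2: ample=0.39, medium=0.31; AND[max(0, a+b−1)] → w = 0.00
R3: medium=0.31, ¬ample=1−0.39=0.61, nominal=0.54; AND[max(0, a+b−1)] → w = 0.00
Rules with consequent 'maximal': {R1, R2} → strengths 0.05, 0.00
Aggregate via t-conorm [min(1, a+b)]: 0.05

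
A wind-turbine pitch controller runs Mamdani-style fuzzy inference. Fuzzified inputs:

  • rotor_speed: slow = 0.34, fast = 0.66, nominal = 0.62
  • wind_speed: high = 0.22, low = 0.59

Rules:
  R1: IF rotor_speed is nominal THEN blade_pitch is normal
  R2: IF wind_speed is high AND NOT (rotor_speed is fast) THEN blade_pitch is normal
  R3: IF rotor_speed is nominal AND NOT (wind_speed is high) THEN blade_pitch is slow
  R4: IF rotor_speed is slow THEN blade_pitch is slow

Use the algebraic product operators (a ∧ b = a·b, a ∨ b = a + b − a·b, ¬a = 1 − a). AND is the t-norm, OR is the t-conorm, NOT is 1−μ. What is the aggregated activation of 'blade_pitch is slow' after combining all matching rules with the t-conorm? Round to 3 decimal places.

R1: nominal=0.62 → w = 0.6200
R2: high=0.22, ¬fast=1−0.66=0.34; AND[a·b] → w = 0.0748
R3: nominal=0.62, ¬high=1−0.22=0.78; AND[a·b] → w = 0.4836
R4: slow=0.34 → w = 0.3400
Rules with consequent 'slow': {R3, R4} → strengths 0.4836, 0.3400
Aggregate via t-conorm [a + b − a·b]: 0.6592

0.659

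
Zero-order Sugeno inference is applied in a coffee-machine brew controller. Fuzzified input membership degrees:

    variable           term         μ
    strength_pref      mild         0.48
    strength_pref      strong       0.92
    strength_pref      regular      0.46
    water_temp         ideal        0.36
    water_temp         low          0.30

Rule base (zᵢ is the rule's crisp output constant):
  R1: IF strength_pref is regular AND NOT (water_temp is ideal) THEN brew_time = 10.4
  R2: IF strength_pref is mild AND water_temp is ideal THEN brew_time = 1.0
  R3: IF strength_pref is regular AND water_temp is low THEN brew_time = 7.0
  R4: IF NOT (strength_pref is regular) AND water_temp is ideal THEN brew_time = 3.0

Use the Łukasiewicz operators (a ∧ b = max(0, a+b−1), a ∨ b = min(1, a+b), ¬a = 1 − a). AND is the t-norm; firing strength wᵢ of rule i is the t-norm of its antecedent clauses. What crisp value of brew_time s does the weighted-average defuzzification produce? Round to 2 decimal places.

10.40

R1 (z=10.4): regular=0.46, ¬ideal=1−0.36=0.64; AND[max(0, a+b−1)] → w = 0.10
R2 (z=1.0): mild=0.48, ideal=0.36; AND[max(0, a+b−1)] → w = 0.00
R3 (z=7.0): regular=0.46, low=0.30; AND[max(0, a+b−1)] → w = 0.00
R4 (z=3.0): ¬regular=1−0.46=0.54, ideal=0.36; AND[max(0, a+b−1)] → w = 0.00
Weighted average = (0.10·10.4 + 0.00·1.0 + 0.00·7.0 + 0.00·3.0) / (0.10 + 0.00 + 0.00 + 0.00)
  = 1.0400 / 0.1000 = 10.40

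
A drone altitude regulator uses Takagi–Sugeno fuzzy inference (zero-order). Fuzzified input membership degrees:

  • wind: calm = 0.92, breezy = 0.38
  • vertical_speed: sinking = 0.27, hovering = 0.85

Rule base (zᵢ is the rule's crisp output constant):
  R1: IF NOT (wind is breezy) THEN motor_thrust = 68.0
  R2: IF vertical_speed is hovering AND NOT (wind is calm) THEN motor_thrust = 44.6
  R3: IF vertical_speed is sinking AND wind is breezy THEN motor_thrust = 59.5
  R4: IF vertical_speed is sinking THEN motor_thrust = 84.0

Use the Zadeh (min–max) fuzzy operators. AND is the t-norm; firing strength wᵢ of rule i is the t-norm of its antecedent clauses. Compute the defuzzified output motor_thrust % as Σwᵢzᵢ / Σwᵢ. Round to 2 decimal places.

R1 (z=68.0): ¬breezy=1−0.38=0.62 → w = 0.62
R2 (z=44.6): hovering=0.85, ¬calm=1−0.92=0.08; AND[min(a, b)] → w = 0.08
R3 (z=59.5): sinking=0.27, breezy=0.38; AND[min(a, b)] → w = 0.27
R4 (z=84.0): sinking=0.27 → w = 0.27
Weighted average = (0.62·68.0 + 0.08·44.6 + 0.27·59.5 + 0.27·84.0) / (0.62 + 0.08 + 0.27 + 0.27)
  = 84.4730 / 1.2400 = 68.12

68.12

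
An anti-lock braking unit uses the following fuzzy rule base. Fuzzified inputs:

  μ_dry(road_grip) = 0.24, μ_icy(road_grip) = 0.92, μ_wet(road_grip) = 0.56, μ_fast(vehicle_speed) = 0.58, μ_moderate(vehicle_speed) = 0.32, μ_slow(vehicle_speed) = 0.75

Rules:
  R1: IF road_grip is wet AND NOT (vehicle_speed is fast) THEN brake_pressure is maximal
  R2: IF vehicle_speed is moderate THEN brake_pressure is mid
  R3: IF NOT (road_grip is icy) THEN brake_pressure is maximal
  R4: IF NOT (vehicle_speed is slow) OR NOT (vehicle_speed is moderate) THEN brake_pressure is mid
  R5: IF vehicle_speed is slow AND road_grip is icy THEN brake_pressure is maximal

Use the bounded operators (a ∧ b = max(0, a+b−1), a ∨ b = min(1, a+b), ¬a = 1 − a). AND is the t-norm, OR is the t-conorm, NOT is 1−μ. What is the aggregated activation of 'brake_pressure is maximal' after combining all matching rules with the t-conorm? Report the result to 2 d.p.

R1: wet=0.56, ¬fast=1−0.58=0.42; AND[max(0, a+b−1)] → w = 0.00
R2: moderate=0.32 → w = 0.32
R3: ¬icy=1−0.92=0.08 → w = 0.08
R4: ¬slow=1−0.75=0.25, ¬moderate=1−0.32=0.68; OR[min(1, a+b)] → w = 0.93
R5: slow=0.75, icy=0.92; AND[max(0, a+b−1)] → w = 0.67
Rules with consequent 'maximal': {R1, R3, R5} → strengths 0.00, 0.08, 0.67
Aggregate via t-conorm [min(1, a+b)]: 0.75

0.75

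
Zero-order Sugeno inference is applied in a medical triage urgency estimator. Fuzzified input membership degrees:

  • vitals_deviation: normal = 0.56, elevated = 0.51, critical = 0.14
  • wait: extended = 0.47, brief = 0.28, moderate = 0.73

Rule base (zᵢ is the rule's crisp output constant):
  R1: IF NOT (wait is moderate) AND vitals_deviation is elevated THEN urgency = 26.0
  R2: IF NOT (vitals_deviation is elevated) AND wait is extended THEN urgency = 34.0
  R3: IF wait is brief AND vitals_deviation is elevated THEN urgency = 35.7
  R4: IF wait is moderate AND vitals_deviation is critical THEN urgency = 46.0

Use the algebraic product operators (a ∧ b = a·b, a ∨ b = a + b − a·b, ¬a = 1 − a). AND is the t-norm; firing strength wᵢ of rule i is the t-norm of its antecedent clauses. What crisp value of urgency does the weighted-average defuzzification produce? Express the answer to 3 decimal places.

34.600

R1 (z=26.0): ¬moderate=1−0.73=0.27, elevated=0.51; AND[a·b] → w = 0.1377
R2 (z=34.0): ¬elevated=1−0.51=0.49, extended=0.47; AND[a·b] → w = 0.2303
R3 (z=35.7): brief=0.28, elevated=0.51; AND[a·b] → w = 0.1428
R4 (z=46.0): moderate=0.73, critical=0.14; AND[a·b] → w = 0.1022
Weighted average = (0.1377·26.0 + 0.2303·34.0 + 0.1428·35.7 + 0.1022·46.0) / (0.1377 + 0.2303 + 0.1428 + 0.1022)
  = 21.2096 / 0.6130 = 34.600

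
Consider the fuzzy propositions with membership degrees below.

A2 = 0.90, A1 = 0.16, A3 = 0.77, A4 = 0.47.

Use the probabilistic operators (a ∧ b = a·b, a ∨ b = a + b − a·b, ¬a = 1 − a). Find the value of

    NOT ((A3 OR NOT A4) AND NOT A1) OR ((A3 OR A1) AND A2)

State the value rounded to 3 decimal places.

NOT A4 = 1 − 0.4700 = 0.5300
A3 OR NOT A4 = a + b − a·b on (0.7700, 0.5300) = 0.8919
NOT A1 = 1 − 0.1600 = 0.8400
(A3 OR NOT A4) AND NOT A1 = a·b on (0.8919, 0.8400) = 0.7492
NOT ((A3 OR NOT A4) AND NOT A1) = 1 − 0.7492 = 0.2508
A3 OR A1 = a + b − a·b on (0.7700, 0.1600) = 0.8068
(A3 OR A1) AND A2 = a·b on (0.8068, 0.9000) = 0.7261
NOT ((A3 OR NOT A4) AND NOT A1) OR ((A3 OR A1) AND A2) = a + b − a·b on (0.2508, 0.7261) = 0.7948

0.795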